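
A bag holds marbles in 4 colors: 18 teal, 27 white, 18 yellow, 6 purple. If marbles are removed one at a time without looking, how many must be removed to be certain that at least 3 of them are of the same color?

The worst case takes 2 marbles of each color without reaching 3 of any: 4 × 2 = 8.
The next marble must bring some color to 3, so 8 + 1 = 9.

9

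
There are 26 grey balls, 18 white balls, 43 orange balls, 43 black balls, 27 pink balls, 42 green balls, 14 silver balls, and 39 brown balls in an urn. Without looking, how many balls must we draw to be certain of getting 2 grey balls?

228

The worst case draws every non-grey ball first: 18 + 43 + 43 + 27 + 42 + 14 + 39 = 226.
The next 2 draws are then forced to be grey, giving 226 + 2 = 228.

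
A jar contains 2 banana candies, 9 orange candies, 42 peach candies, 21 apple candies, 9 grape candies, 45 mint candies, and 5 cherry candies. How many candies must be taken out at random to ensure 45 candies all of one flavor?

Treat the 7 flavors as pigeonholes.
In the worst case we take at most 44 of each flavor, but all 2 banana, all 9 orange, all 42 peach, all 21 apple, all 9 grape, and all 5 cherry (fewer than 44), giving 2 + 9 + 42 + 21 + 9 + 44 + 5 = 132.
One more candy then forces some flavor to 45, so 132 + 1 = 133.

133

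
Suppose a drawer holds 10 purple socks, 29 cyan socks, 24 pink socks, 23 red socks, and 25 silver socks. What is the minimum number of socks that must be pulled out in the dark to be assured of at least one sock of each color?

The hardest color to obtain is purple: we could draw every other sock first — 111 − 10 = 101 socks — without a single purple one.
The next draw must be purple, so 101 + 1 = 102.

102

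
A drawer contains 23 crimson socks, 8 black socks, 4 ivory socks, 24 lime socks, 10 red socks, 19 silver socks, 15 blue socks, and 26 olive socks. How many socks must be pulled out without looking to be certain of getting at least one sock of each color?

The hardest color to obtain is ivory: we could draw every other sock first — 129 − 4 = 125 socks — without a single ivory one.
The next draw must be ivory, so 125 + 1 = 126.

126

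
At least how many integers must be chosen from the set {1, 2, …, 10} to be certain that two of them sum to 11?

6

Partition {1, …, 10} into 5 pairs: {1,10}, {2,9}, …, {5,6}.
Choosing 5 integers — say the integers 1 through 5 — takes one from each pair and avoids the property.
Choosing 6 forces two into the same pair by pigeonhole, and those sum to 11. So 6.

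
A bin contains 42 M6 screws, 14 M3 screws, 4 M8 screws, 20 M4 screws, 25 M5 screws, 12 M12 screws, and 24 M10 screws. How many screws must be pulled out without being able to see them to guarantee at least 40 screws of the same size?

139

In the worst case we take at most 39 of each size, but all 14 M3, all 4 M8, all 20 M4, all 25 M5, all 12 M12, and all 24 M10 (fewer than 39), giving 39 + 14 + 4 + 20 + 25 + 12 + 24 = 138.
One more screw then forces some size to 40, so 138 + 1 = 139.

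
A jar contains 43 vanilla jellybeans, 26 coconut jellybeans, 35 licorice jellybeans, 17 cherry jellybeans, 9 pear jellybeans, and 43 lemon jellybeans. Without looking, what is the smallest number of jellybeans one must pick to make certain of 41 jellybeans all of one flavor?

Treat the 6 flavors as pigeonholes.
In the worst case we take at most 40 of each flavor, but all 26 coconut, all 35 licorice, all 17 cherry, and all 9 pear (fewer than 40), giving 40 + 26 + 35 + 17 + 9 + 40 = 167.
One more jellybean then forces some flavor to 41, so 167 + 1 = 168.

168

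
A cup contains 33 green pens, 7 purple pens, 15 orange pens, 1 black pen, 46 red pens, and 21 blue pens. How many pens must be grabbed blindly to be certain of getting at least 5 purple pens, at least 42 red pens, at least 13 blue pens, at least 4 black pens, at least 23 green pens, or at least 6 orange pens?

86

The worst case stops just short of every target: 22 green, 4 purple, 5 orange, all 1 black, 41 red, 12 blue — 22 + 4 + 5 + 1 + 41 + 12 = 85 pens.
One more pen must push some ink color to its target, so 85 + 1 = 86.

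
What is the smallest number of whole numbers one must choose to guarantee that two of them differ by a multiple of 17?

18

Use the pigeonhole principle on residue classes: two integers differ by a multiple of 17 exactly when they share a remainder mod 17.
There are 17 residue classes mod 17, so 17 integers can all lie in distinct classes.
One more integer must repeat a residue, giving a difference divisible by 17. So n = 17 + 1 = 18.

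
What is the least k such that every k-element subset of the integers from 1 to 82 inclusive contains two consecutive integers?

Partition {1, …, 82} into 41 pairs: {1,2}, {3,4}, …, {81,82}.
Choosing 41 integers — say the 41 even numbers 2, 4, …, 82 — takes one from each pair and avoids the property.
Choosing 42 forces two into the same pair by pigeonhole, and those are consecutive. So 42.

42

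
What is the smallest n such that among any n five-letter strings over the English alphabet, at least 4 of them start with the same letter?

There are 26 possible first letters acting as pigeonholes.
With 26 × 3 = 78 five-letter strings over the English alphabet we could place exactly 3 in each, with no class reaching 4.
One more forces some class to hold 4, so 78 + 1 = 79.

79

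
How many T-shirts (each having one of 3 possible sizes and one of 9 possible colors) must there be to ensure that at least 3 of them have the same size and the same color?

There are 3 × 9 = 27 (size, color) combinations acting as pigeonholes.
With 27 × 2 = 54 T-shirts we could place exactly 2 in each, with no (size, color) pair reaching 3.
One more forces some (size, color) pair to hold 3, so 54 + 1 = 55.

55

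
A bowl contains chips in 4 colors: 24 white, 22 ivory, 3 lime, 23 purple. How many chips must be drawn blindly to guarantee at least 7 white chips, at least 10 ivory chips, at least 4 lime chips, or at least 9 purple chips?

The worst case stops just short of every target: 6 white, 9 ivory, 3 lime, 8 purple — 6 + 9 + 3 + 8 = 26 chips.
One more chip must push some color to its target, so 26 + 1 = 27.

27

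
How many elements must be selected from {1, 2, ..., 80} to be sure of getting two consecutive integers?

41

Partition {1, …, 80} into 40 pairs: {1,2}, {3,4}, …, {79,80}.
Choosing 40 integers — say the 40 even numbers 2, 4, …, 80 — takes one from each pair and avoids the property.
Choosing 41 forces two into the same pair by pigeonhole, and those are consecutive. So 41.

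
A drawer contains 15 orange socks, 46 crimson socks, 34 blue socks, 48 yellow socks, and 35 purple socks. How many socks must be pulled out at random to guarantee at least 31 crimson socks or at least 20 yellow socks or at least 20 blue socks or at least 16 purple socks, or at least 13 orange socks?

The worst case stops just short of every target: 12 orange, 30 crimson, 19 blue, 19 yellow, 15 purple — 12 + 30 + 19 + 19 + 15 = 95 socks.
One more sock must push some color to its target, so 95 + 1 = 96.

96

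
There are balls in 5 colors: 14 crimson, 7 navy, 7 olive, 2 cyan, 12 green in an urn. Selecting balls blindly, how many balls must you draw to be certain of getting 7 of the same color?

27

In the worst case we take at most 6 of each color, but all 2 cyan (fewer than 6), giving 6 + 6 + 6 + 2 + 6 = 26.
One more ball then forces some color to 7, so 26 + 1 = 27.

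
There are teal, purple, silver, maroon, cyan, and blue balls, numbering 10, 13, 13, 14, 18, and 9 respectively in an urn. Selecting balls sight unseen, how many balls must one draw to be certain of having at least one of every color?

69

The hardest color to obtain is blue: we could draw every other ball first — 77 − 9 = 68 balls — without a single blue one.
The next draw must be blue, so 68 + 1 = 69.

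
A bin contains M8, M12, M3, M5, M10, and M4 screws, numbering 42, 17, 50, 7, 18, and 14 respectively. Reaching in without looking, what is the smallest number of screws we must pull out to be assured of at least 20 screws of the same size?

95

In the worst case we take at most 19 of each size, but all 17 M12, all 7 M5, all 18 M10, and all 14 M4 (fewer than 19), giving 19 + 17 + 19 + 7 + 18 + 14 = 94.
One more screw then forces some size to 20, so 94 + 1 = 95.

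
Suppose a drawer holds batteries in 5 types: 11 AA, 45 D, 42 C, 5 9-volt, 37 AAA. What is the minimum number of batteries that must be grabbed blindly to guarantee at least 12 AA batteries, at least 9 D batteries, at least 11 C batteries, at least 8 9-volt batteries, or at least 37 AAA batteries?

Each of the 5 types has its own threshold; avoid all of them simultaneously.
The worst case stops just short of every target: 11 AA, 8 D, 10 C, all 5 9-volt, 36 AAA — 11 + 8 + 10 + 5 + 36 = 70 batteries.
One more battery must push some type to its target, so 70 + 1 = 71.

71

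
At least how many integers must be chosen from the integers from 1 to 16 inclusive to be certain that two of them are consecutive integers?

Partition {1, …, 16} into 8 pairs: {1,2}, {3,4}, …, {15,16}.
Choosing 8 integers — say the 8 even numbers 2, 4, …, 16 — takes one from each pair and avoids the property.
Choosing 9 forces two into the same pair by pigeonhole, and those are consecutive. So 9.

9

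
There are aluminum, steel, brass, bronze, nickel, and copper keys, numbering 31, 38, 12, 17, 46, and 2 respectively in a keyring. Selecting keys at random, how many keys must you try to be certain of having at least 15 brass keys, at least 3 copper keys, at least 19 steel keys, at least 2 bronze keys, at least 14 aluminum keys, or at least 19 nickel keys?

65

Each of the 6 types has its own threshold; avoid all of them simultaneously.
The worst case stops just short of every target: 13 aluminum, 18 steel, all 12 brass, 1 bronze, 18 nickel, 2 copper — 13 + 18 + 12 + 1 + 18 + 2 = 64 keys.
One more key must push some type to its target, so 64 + 1 = 65.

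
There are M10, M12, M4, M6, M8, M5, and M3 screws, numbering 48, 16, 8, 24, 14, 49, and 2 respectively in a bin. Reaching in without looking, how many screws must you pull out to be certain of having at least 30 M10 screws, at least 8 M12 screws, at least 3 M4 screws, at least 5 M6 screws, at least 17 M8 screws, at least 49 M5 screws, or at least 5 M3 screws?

Each of the 7 sizes has its own threshold; avoid all of them simultaneously.
The worst case stops just short of every target: 29 M10, 7 M12, 2 M4, 4 M6, all 14 M8, 48 M5, all 2 M3 — 29 + 7 + 2 + 4 + 14 + 48 + 2 = 106 screws.
One more screw must push some size to its target, so 106 + 1 = 107.

107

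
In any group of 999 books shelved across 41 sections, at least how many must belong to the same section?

25

If each of the 41 sections held at most 24, the total would be at most 41 × 24 = 984 < 999, a contradiction.
So at least one holds ⌈999/41⌉ = 25.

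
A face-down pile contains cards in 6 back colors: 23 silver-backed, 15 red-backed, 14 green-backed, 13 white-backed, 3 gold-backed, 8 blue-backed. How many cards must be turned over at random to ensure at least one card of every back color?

The hardest back color to obtain is gold-backed: we could draw every other card first — 76 − 3 = 73 cards — without a single gold-backed one.
The next draw must be gold-backed, so 73 + 1 = 74.

74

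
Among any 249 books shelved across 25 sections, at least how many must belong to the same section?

The 249 books fall into 25 sections.
If each of the 25 sections held at most 9, the total would be at most 25 × 9 = 225 < 249, a contradiction.
So at least one holds ⌈249/25⌉ = 10.

10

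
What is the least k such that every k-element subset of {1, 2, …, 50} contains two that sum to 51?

26

Partition {1, …, 50} into 25 pairs: {1,50}, {2,49}, …, {25,26}.
Choosing 25 integers — say the integers 1 through 25 — takes one from each pair and avoids the property.
Choosing 26 forces two into the same pair by pigeonhole, and those sum to 51. So 26.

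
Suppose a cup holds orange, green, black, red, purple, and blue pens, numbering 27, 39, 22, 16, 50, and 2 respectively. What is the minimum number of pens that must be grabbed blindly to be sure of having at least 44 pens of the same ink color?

150

In the worst case we take at most 43 of each ink color, but all 27 orange, all 39 green, all 22 black, all 16 red, and all 2 blue (fewer than 43), giving 27 + 39 + 22 + 16 + 43 + 2 = 149.
One more pen then forces some ink color to 44, so 149 + 1 = 150.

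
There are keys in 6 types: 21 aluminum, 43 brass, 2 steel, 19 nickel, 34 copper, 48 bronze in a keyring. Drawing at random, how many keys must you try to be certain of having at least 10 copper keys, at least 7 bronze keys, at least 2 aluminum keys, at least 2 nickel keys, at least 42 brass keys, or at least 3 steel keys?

The worst case stops just short of every target: 1 aluminum, 41 brass, 2 steel, 1 nickel, 9 copper, 6 bronze — 1 + 41 + 2 + 1 + 9 + 6 = 60 keys.
One more key must push some type to its target, so 60 + 1 = 61.

61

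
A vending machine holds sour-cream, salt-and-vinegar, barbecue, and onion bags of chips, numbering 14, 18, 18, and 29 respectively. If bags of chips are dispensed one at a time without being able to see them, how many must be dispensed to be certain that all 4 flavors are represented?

The hardest flavor to obtain is sour-cream: we could draw every other bag of chips first — 79 − 14 = 65 bags of chips — without a single sour-cream one.
The next draw must be sour-cream, so 65 + 1 = 66.

66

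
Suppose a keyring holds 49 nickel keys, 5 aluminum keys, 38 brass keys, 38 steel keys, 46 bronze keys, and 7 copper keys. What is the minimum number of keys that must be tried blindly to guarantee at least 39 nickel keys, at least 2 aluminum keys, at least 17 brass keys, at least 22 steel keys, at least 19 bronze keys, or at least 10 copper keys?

Each of the 6 types has its own threshold; avoid all of them simultaneously.
The worst case stops just short of every target: 38 nickel, 1 aluminum, 16 brass, 21 steel, 18 bronze, all 7 copper — 38 + 1 + 16 + 21 + 18 + 7 = 101 keys.
One more key must push some type to its target, so 101 + 1 = 102.

102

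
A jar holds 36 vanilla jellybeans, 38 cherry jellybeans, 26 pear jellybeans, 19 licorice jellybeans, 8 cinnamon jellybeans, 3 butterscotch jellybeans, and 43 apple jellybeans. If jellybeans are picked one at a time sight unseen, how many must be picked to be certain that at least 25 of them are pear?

The worst case draws every non-pear jellybean first: 36 + 38 + 19 + 8 + 3 + 43 = 147.
The next 25 draws are then forced to be pear, giving 147 + 25 = 172.

172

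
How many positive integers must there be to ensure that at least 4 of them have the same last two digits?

There are 100 possible two-digit endings acting as pigeonholes.
With 100 × 3 = 300 positive integers we could place exactly 3 in each, with no class reaching 4.
One more forces some class to hold 4, so 300 + 1 = 301.

301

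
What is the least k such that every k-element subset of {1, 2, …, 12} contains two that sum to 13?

7

Partition {1, …, 12} into 6 pairs: {1,12}, {2,11}, …, {6,7}.
Choosing 6 integers — say the integers 1 through 6 — takes one from each pair and avoids the property.
Choosing 7 forces two into the same pair by pigeonhole, and those sum to 13. So 7.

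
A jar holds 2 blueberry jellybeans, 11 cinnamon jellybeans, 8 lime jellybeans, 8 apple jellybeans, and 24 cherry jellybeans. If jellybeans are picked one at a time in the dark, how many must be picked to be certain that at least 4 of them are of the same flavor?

15

Treat the 5 flavors as pigeonholes.
In the worst case we take at most 3 of each flavor, but all 2 blueberry (fewer than 3), giving 2 + 3 + 3 + 3 + 3 = 14.
One more jellybean then forces some flavor to 4, so 14 + 1 = 15.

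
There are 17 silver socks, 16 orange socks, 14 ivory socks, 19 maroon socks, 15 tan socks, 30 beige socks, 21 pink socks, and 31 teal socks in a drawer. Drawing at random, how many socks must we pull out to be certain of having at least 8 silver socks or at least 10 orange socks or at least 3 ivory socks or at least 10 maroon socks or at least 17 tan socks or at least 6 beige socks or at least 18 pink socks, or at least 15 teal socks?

79

The worst case stops just short of every target: 7 silver, 9 orange, 2 ivory, 9 maroon, all 15 tan, 5 beige, 17 pink, 14 teal — 7 + 9 + 2 + 9 + 15 + 5 + 17 + 14 = 78 socks.
One more sock must push some color to its target, so 78 + 1 = 79.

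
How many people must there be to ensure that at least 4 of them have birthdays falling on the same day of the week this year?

There are 7 days of the week acting as pigeonholes.
With 7 × 3 = 21 people we could place exactly 3 in each, with no class reaching 4.
One more forces some class to hold 4, so 21 + 1 = 22.

22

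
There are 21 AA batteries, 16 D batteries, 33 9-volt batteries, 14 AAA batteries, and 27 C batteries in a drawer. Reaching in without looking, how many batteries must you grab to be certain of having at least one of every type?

98

The hardest type to obtain is AAA: we could draw every other battery first — 111 − 14 = 97 batteries — without a single AAA one.
The next draw must be AAA, so 97 + 1 = 98.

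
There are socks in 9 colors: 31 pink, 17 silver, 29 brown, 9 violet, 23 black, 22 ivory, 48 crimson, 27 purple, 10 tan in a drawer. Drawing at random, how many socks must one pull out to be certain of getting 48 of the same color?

216

In the worst case we take at most 47 of each color, but all 31 pink, all 17 silver, all 29 brown, all 9 violet, all 23 black, all 22 ivory, all 27 purple, and all 10 tan (fewer than 47), giving 31 + 17 + 29 + 9 + 23 + 22 + 47 + 27 + 10 = 215.
One more sock then forces some color to 48, so 215 + 1 = 216.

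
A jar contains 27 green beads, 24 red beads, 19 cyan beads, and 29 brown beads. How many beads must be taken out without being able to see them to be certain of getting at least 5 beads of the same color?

The worst case takes 4 beads of each color without reaching 5 of any: 4 × 4 = 16.
The next bead must bring some color to 5, so 16 + 1 = 17.

17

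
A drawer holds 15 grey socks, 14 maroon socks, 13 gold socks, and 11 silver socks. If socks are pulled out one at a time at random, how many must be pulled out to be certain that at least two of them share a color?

Treat the 4 colors as pigeonholes.
The worst case takes 1 sock of each color without reaching 2 of any: 4 × 1 = 4.
The next sock must bring some color to 2, so 4 + 1 = 5.

5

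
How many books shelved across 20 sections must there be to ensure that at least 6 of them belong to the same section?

There are 20 sections acting as pigeonholes.
With 20 × 5 = 100 books we could place exactly 5 in each, with no class reaching 6.
One more forces some class to hold 6, so 100 + 1 = 101.

101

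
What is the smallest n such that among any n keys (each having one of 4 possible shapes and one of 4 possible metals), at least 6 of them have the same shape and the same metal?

81

There are 4 × 4 = 16 (shape, metal) combinations acting as pigeonholes.
With 16 × 5 = 80 keys we could place exactly 5 in each, with no (shape, metal) pair reaching 6.
One more forces some (shape, metal) pair to hold 6, so 80 + 1 = 81.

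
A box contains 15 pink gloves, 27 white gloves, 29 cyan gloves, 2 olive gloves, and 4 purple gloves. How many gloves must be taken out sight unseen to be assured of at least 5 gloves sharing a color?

Treat the 5 colors as pigeonholes.
In the worst case we take at most 4 of each color, but all 2 olive (fewer than 4), giving 4 + 4 + 4 + 2 + 4 = 18.
One more glove then forces some color to 5, so 18 + 1 = 19.

19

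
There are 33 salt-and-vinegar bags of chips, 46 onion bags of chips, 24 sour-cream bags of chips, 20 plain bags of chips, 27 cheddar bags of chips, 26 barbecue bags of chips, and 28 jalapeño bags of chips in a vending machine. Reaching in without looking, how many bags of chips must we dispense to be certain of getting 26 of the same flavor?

170

In the worst case we take at most 25 of each flavor, but all 24 sour-cream and all 20 plain (fewer than 25), giving 25 + 25 + 24 + 20 + 25 + 25 + 25 = 169.
One more bag of chips then forces some flavor to 26, so 169 + 1 = 170.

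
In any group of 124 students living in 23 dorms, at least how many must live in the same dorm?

The 124 students fall into 23 dorms.
If each of the 23 dorms held at most 5, the total would be at most 23 × 5 = 115 < 124, a contradiction.
So at least one holds ⌈124/23⌉ = 6.

6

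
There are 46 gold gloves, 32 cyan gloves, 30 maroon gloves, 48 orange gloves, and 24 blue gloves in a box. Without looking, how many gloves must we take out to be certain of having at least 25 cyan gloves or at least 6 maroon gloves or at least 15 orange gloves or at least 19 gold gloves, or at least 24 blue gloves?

The worst case stops just short of every target: 18 gold, 24 cyan, 5 maroon, 14 orange, 23 blue — 18 + 24 + 5 + 14 + 23 = 84 gloves.
One more glove must push some color to its target, so 84 + 1 = 85.

85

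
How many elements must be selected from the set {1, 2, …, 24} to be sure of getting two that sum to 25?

Partition {1, …, 24} into 12 pairs: {1,24}, {2,23}, …, {12,13}.
Choosing 12 integers — say the integers 1 through 12 — takes one from each pair and avoids the property.
Choosing 13 forces two into the same pair by pigeonhole, and those sum to 25. So 13.

13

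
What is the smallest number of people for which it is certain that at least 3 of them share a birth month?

There are 12 months of the year acting as pigeonholes.
With 12 × 2 = 24 people we could place exactly 2 in each, with no class reaching 3.
One more forces some class to hold 3, so 24 + 1 = 25.

25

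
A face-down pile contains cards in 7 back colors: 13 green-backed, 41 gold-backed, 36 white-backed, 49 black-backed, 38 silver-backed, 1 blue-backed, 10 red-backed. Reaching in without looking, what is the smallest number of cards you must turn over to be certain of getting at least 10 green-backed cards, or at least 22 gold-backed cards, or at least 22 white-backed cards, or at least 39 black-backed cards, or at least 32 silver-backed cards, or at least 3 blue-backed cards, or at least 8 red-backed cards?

The worst case stops just short of every target: 9 green-backed, 21 gold-backed, 21 white-backed, 38 black-backed, 31 silver-backed, all 1 blue-backed, 7 red-backed — 9 + 21 + 21 + 38 + 31 + 1 + 7 = 128 cards.
One more card must push some back color to its target, so 128 + 1 = 129.

129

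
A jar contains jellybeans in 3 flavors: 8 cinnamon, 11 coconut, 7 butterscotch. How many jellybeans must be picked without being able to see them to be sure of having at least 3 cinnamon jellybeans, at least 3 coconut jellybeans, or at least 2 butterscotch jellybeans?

6

The worst case stops just short of every target: 2 cinnamon, 2 coconut, 1 butterscotch — 2 + 2 + 1 = 5 jellybeans.
One more jellybean must push some flavor to its target, so 5 + 1 = 6.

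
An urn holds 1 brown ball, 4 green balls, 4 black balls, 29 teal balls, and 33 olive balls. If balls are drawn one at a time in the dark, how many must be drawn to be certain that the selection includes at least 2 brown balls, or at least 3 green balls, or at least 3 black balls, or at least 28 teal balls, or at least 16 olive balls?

48

Each of the 5 colors has its own threshold; avoid all of them simultaneously.
The worst case stops just short of every target: 1 brown, 2 green, 2 black, 27 teal, 15 olive — 1 + 2 + 2 + 27 + 15 = 47 balls.
One more ball must push some color to its target, so 47 + 1 = 48.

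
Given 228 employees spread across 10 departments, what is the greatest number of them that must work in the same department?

If each of the 10 departments held at most 22, the total would be at most 10 × 22 = 220 < 228, a contradiction.
So at least one holds ⌈228/10⌉ = 23.

23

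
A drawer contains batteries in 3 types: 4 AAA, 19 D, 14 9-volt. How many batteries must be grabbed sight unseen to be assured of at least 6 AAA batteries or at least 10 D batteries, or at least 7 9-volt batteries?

The worst case stops just short of every target: all 4 AAA, 9 D, 6 9-volt — 4 + 9 + 6 = 19 batteries.
One more battery must push some type to its target, so 19 + 1 = 20.

20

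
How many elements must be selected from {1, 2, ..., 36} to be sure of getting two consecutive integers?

19

Partition {1, …, 36} into 18 pairs: {1,2}, {3,4}, …, {35,36}.
Choosing 18 integers — say the 18 even numbers 2, 4, …, 36 — takes one from each pair and avoids the property.
Choosing 19 forces two into the same pair by pigeonhole, and those are consecutive. So 19.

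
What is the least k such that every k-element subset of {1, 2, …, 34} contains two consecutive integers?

18

Partition {1, …, 34} into 17 pairs: {1,2}, {3,4}, …, {33,34}.
Choosing 17 integers — say the 17 even numbers 2, 4, …, 34 — takes one from each pair and avoids the property.
Choosing 18 forces two into the same pair by pigeonhole, and those are consecutive. So 18.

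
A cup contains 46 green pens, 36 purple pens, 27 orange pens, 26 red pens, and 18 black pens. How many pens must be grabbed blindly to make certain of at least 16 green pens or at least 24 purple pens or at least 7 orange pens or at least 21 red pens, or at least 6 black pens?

70

Each of the 5 ink colors has its own threshold; avoid all of them simultaneously.
The worst case stops just short of every target: 15 green, 23 purple, 6 orange, 20 red, 5 black — 15 + 23 + 6 + 20 + 5 = 69 pens.
One more pen must push some ink color to its target, so 69 + 1 = 70.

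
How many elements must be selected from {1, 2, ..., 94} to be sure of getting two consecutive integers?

48

Partition {1, …, 94} into 47 pairs: {1,2}, {3,4}, …, {93,94}.
Choosing 47 integers — say the 47 even numbers 2, 4, …, 94 — takes one from each pair and avoids the property.
Choosing 48 forces two into the same pair by pigeonhole, and those are consecutive. So 48.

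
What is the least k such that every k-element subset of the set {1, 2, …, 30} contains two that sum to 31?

Partition {1, …, 30} into 15 pairs: {1,30}, {2,29}, …, {15,16}.
Choosing 15 integers — say the integers 1 through 15 — takes one from each pair and avoids the property.
Choosing 16 forces two into the same pair by pigeonhole, and those sum to 31. So 16.

16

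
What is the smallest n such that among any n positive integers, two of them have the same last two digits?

101

There are 100 possible two-digit endings acting as pigeonholes.
With 100 positive integers we could place one in each, avoiding any repeat.
One more forces some class to hold 2, so 100 + 1 = 101.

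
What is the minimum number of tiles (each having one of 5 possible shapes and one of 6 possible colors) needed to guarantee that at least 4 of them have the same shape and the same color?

91

There are 5 × 6 = 30 (shape, color) combinations acting as pigeonholes.
With 30 × 3 = 90 tiles we could place exactly 3 in each, with no (shape, color) pair reaching 4.
One more forces some (shape, color) pair to hold 4, so 90 + 1 = 91.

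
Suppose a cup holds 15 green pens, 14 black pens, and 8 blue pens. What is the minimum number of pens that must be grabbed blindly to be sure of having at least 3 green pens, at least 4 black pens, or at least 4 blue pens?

Each of the 3 ink colors has its own threshold; avoid all of them simultaneously.
The worst case stops just short of every target: 2 green, 3 black, 3 blue — 2 + 3 + 3 = 8 pens.
One more pen must push some ink color to its target, so 8 + 1 = 9.

9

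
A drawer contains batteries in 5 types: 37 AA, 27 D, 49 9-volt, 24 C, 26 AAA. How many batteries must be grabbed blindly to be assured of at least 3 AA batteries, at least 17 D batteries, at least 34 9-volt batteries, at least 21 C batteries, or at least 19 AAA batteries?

90

The worst case stops just short of every target: 2 AA, 16 D, 33 9-volt, 20 C, 18 AAA — 2 + 16 + 33 + 20 + 18 = 89 batteries.
One more battery must push some type to its target, so 89 + 1 = 90.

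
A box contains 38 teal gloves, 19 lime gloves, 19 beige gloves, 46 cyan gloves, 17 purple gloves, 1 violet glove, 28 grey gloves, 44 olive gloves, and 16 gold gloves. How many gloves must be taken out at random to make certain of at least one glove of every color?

228

The hardest color to obtain is violet: we could draw every other glove first — 228 − 1 = 227 gloves — without a single violet one.
The next draw must be violet, so 227 + 1 = 228.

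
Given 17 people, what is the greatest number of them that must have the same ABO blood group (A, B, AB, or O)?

5

If each of the 4 ABO blood groups held at most 4, the total would be at most 4 × 4 = 16 < 17, a contradiction.
So at least one holds ⌈17/4⌉ = 5.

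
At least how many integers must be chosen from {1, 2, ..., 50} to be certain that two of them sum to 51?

Partition {1, …, 50} into 25 pairs: {1,50}, {2,49}, …, {25,26}.
Choosing 25 integers — say the integers 1 through 25 — takes one from each pair and avoids the property.
Choosing 26 forces two into the same pair by pigeonhole, and those sum to 51. So 26.

26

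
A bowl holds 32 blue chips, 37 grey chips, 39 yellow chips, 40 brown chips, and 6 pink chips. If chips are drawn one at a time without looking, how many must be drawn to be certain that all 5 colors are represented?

149

The hardest color to obtain is pink: we could draw every other chip first — 154 − 6 = 148 chips — without a single pink one.
The next draw must be pink, so 148 + 1 = 149.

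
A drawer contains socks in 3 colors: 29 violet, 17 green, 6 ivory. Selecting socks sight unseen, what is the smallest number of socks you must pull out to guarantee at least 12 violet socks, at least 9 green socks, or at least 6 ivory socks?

25

Each of the 3 colors has its own threshold; avoid all of them simultaneously.
The worst case stops just short of every target: 11 violet, 8 green, 5 ivory — 11 + 8 + 5 = 24 socks.
One more sock must push some color to its target, so 24 + 1 = 25.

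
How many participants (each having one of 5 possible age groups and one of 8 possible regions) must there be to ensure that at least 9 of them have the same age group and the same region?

There are 5 × 8 = 40 (age group, region) combinations acting as pigeonholes.
With 40 × 8 = 320 participants we could place exactly 8 in each, with no (age group, region) pair reaching 9.
One more forces some (age group, region) pair to hold 9, so 320 + 1 = 321.

321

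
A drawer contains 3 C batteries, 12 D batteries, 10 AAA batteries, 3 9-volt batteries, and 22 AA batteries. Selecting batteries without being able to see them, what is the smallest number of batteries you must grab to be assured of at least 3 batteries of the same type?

11

Treat the 5 types as pigeonholes.
The worst case takes 2 batteries of each type without reaching 3 of any: 5 × 2 = 10.
The next battery must bring some type to 3, so 10 + 1 = 11.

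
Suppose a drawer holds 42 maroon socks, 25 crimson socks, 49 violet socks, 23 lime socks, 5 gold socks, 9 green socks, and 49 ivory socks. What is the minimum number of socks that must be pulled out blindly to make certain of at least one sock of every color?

The hardest color to obtain is gold: we could draw every other sock first — 202 − 5 = 197 socks — without a single gold one.
The next draw must be gold, so 197 + 1 = 198.

198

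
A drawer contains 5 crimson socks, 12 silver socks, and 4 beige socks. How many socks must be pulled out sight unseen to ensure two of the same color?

4

The worst case takes 1 sock of each color without reaching 2 of any: 3 × 1 = 3.
The next sock must bring some color to 2, so 3 + 1 = 4.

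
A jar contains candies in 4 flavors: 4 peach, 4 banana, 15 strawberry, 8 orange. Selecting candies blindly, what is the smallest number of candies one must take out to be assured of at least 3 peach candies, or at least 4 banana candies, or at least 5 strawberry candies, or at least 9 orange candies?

18

Each of the 4 flavors has its own threshold; avoid all of them simultaneously.
The worst case stops just short of every target: 2 peach, 3 banana, 4 strawberry, 8 orange — 2 + 3 + 4 + 8 = 17 candies.
One more candy must push some flavor to its target, so 17 + 1 = 18.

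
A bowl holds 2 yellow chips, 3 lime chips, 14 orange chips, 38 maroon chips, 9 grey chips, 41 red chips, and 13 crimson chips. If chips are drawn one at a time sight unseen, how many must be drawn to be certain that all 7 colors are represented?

119

The hardest color to obtain is yellow: we could draw every other chip first — 120 − 2 = 118 chips — without a single yellow one.
The next draw must be yellow, so 118 + 1 = 119.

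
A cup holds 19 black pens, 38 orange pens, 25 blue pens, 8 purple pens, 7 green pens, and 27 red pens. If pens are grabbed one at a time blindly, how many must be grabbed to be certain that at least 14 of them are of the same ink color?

In the worst case we take at most 13 of each ink color, but all 8 purple and all 7 green (fewer than 13), giving 13 + 13 + 13 + 8 + 7 + 13 = 67.
One more pen then forces some ink color to 14, so 67 + 1 = 68.

68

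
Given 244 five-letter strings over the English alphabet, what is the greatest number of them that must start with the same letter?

The 244 five-letter strings over the English alphabet fall into 26 possible first letters.
If each of the 26 possible first letters held at most 9, the total would be at most 26 × 9 = 234 < 244, a contradiction.
So at least one holds ⌈244/26⌉ = 10.

10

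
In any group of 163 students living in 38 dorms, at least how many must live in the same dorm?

The 163 students fall into 38 dorms.
If each of the 38 dorms held at most 4, the total would be at most 38 × 4 = 152 < 163, a contradiction.
So at least one holds ⌈163/38⌉ = 5.

5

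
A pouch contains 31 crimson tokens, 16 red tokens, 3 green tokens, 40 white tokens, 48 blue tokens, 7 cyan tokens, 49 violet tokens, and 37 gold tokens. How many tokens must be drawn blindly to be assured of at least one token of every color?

229

The hardest color to obtain is green: we could draw every other token first — 231 − 3 = 228 tokens — without a single green one.
The next draw must be green, so 228 + 1 = 229.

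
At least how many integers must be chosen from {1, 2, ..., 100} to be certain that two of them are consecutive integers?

Partition {1, …, 100} into 50 pairs: {1,2}, {3,4}, …, {99,100}.
Choosing 50 integers — say the 50 even numbers 2, 4, …, 100 — takes one from each pair and avoids the property.
Choosing 51 forces two into the same pair by pigeonhole, and those are consecutive. So 51.

51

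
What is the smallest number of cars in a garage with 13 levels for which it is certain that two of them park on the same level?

14

There are 13 levels acting as pigeonholes.
With 13 cars we could place one in each, avoiding any repeat.
One more forces some class to hold 2, so 13 + 1 = 14.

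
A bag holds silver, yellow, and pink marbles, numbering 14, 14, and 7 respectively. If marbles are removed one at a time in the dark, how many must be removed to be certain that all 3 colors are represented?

The hardest color to obtain is pink: we could draw every other marble first — 35 − 7 = 28 marbles — without a single pink one.
The next draw must be pink, so 28 + 1 = 29.

29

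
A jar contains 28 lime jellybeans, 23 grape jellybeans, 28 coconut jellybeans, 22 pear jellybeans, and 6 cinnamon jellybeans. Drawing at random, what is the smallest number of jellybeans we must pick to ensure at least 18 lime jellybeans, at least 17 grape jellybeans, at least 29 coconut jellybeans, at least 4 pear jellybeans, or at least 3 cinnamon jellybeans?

67

Each of the 5 flavors has its own threshold; avoid all of them simultaneously.
The worst case stops just short of every target: 17 lime, 16 grape, 28 coconut, 3 pear, 2 cinnamon — 17 + 16 + 28 + 3 + 2 = 66 jellybeans.
One more jellybean must push some flavor to its target, so 66 + 1 = 67.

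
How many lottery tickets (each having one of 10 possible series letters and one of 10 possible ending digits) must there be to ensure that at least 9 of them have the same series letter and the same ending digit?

801

There are 10 × 10 = 100 (series letter, ending digit) combinations acting as pigeonholes.
With 100 × 8 = 800 lottery tickets we could place exactly 8 in each, with no (series letter, ending digit) pair reaching 9.
One more forces some (series letter, ending digit) pair to hold 9, so 800 + 1 = 801.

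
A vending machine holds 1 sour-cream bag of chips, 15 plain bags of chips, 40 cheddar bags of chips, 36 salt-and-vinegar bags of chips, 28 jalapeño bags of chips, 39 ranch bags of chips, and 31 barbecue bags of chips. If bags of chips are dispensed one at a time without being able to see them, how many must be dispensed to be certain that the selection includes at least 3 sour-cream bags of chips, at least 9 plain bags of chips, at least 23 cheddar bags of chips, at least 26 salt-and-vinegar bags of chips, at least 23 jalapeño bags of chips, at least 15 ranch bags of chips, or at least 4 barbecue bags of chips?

96

The worst case stops just short of every target: all 1 sour-cream, 8 plain, 22 cheddar, 25 salt-and-vinegar, 22 jalapeño, 14 ranch, 3 barbecue — 1 + 8 + 22 + 25 + 22 + 14 + 3 = 95 bags of chips.
One more bag of chips must push some flavor to its target, so 95 + 1 = 96.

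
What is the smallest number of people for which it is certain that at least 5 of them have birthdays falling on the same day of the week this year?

There are 7 days of the week acting as pigeonholes.
With 7 × 4 = 28 people we could place exactly 4 in each, with no class reaching 5.
One more forces some class to hold 5, so 28 + 1 = 29.

29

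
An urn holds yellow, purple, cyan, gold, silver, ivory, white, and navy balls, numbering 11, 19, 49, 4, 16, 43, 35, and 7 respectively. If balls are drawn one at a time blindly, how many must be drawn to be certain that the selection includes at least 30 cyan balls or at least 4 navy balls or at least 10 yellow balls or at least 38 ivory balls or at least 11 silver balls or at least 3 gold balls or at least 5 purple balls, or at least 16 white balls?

The worst case stops just short of every target: 9 yellow, 4 purple, 29 cyan, 2 gold, 10 silver, 37 ivory, 15 white, 3 navy — 9 + 4 + 29 + 2 + 10 + 37 + 15 + 3 = 109 balls.
One more ball must push some color to its target, so 109 + 1 = 110.

110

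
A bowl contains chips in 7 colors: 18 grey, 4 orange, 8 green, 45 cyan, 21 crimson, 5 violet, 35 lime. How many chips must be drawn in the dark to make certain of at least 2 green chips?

130

To avoid green chips as long as possible, exhaust the other 6 colors first.
The worst case draws every non-green chip first: 18 + 4 + 45 + 21 + 5 + 35 = 128.
The next 2 draws are then forced to be green, giving 128 + 2 = 130.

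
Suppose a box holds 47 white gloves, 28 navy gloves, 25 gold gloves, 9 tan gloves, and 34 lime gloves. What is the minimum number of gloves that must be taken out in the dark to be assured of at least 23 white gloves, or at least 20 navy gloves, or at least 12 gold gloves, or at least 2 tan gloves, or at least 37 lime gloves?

88

The worst case stops just short of every target: 22 white, 19 navy, 11 gold, 1 tan, all 34 lime — 22 + 19 + 11 + 1 + 34 = 87 gloves.
One more glove must push some color to its target, so 87 + 1 = 88.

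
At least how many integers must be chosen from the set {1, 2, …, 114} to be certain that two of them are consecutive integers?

Partition {1, …, 114} into 57 pairs: {1,2}, {3,4}, …, {113,114}.
Choosing 57 integers — say the 57 even numbers 2, 4, …, 114 — takes one from each pair and avoids the property.
Choosing 58 forces two into the same pair by pigeonhole, and those are consecutive. So 58.

58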